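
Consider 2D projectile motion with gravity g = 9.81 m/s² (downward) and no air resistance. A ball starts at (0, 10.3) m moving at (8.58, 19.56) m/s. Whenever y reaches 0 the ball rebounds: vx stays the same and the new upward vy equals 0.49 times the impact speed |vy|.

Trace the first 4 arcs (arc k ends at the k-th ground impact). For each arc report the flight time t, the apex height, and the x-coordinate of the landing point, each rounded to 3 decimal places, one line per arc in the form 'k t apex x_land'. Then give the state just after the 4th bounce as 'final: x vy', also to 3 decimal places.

1 4.459 29.800 38.256
2 2.416 7.155 58.981
3 1.184 1.718 69.137
4 0.580 0.412 74.113
final: 74.113 1.394

Arc 1: start y=10.300, vy=19.560 → t=4.459, apex=29.800, x_land=38.256, impact vy=-24.180
  bounce: vy ← 0.49·24.180 = 11.848
Arc 2: start y=0.000, vy=11.848 → t=2.416, apex=7.155, x_land=58.981, impact vy=-11.848
  bounce: vy ← 0.49·11.848 = 5.806
Arc 3: start y=0.000, vy=5.806 → t=1.184, apex=1.718, x_land=69.137, impact vy=-5.806
  bounce: vy ← 0.49·5.806 = 2.845
Arc 4: start y=0.000, vy=2.845 → t=0.580, apex=0.412, x_land=74.113, impact vy=-2.845
  bounce: vy ← 0.49·2.845 = 1.394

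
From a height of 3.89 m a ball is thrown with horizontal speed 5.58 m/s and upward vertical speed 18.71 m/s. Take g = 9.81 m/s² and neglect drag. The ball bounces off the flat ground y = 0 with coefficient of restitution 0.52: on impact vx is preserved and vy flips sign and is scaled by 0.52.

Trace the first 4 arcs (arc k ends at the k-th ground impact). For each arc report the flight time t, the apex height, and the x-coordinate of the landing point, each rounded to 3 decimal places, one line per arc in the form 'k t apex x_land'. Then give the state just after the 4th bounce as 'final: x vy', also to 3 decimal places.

1 4.012 21.732 22.388
2 2.189 5.876 34.603
3 1.138 1.589 40.955
4 0.592 0.430 44.258
final: 44.258 1.510

Arc 1: start y=3.890, vy=18.710 → t=4.012, apex=21.732, x_land=22.388, impact vy=-20.649
  bounce: vy ← 0.52·20.649 = 10.738
Arc 2: start y=0.000, vy=10.738 → t=2.189, apex=5.876, x_land=34.603, impact vy=-10.738
  bounce: vy ← 0.52·10.738 = 5.584
Arc 3: start y=0.000, vy=5.584 → t=1.138, apex=1.589, x_land=40.955, impact vy=-5.584
  bounce: vy ← 0.52·5.584 = 2.903
Arc 4: start y=0.000, vy=2.903 → t=0.592, apex=0.430, x_land=44.258, impact vy=-2.903
  bounce: vy ← 0.52·2.903 = 1.510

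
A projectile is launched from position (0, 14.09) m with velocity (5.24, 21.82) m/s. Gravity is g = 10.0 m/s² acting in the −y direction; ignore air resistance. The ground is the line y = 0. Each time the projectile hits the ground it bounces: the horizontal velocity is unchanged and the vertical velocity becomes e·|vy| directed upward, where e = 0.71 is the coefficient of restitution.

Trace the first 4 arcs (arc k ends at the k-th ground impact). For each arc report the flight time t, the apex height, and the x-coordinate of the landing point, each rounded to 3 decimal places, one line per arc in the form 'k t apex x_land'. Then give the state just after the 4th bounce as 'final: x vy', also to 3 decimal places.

Arc 1: start y=14.090, vy=21.820 → t=4.935, apex=37.896, x_land=25.860, impact vy=-27.530
  bounce: vy ← 0.71·27.530 = 19.546
Arc 2: start y=0.000, vy=19.546 → t=3.909, apex=19.103, x_land=46.344, impact vy=-19.546
  bounce: vy ← 0.71·19.546 = 13.878
Arc 3: start y=0.000, vy=13.878 → t=2.776, apex=9.630, x_land=60.888, impact vy=-13.878
  bounce: vy ← 0.71·13.878 = 9.853
Arc 4: start y=0.000, vy=9.853 → t=1.971, apex=4.854, x_land=71.215, impact vy=-9.853
  bounce: vy ← 0.71·9.853 = 6.996

1 4.935 37.896 25.860
2 3.909 19.103 46.344
3 2.776 9.630 60.888
4 1.971 4.854 71.215
final: 71.215 6.996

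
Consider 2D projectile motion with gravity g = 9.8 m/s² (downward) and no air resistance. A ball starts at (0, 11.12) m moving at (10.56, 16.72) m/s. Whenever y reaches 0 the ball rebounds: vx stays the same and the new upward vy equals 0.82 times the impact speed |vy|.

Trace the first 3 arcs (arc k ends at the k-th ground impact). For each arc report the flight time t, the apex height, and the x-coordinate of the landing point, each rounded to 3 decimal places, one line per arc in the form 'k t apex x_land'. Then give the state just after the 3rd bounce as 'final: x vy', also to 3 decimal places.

1 3.982 25.383 42.051
2 3.733 17.068 81.468
3 3.061 11.476 113.790
final: 113.790 12.298

Arc 1: start y=11.120, vy=16.720 → t=3.982, apex=25.383, x_land=42.051, impact vy=-22.305
  bounce: vy ← 0.82·22.305 = 18.290
Arc 2: start y=0.000, vy=18.290 → t=3.733, apex=17.068, x_land=81.468, impact vy=-18.290
  bounce: vy ← 0.82·18.290 = 14.998
Arc 3: start y=0.000, vy=14.998 → t=3.061, apex=11.476, x_land=113.790, impact vy=-14.998
  bounce: vy ← 0.82·14.998 = 12.298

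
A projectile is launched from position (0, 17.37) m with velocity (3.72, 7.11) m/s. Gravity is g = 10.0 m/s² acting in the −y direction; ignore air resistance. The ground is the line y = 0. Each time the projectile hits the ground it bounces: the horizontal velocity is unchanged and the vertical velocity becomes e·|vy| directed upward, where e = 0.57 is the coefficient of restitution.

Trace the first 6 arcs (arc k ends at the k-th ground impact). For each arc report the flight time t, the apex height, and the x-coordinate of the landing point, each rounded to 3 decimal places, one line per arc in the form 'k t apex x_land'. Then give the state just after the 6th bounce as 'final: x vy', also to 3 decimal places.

Arc 1: start y=17.370, vy=7.110 → t=2.706, apex=19.898, x_land=10.066, impact vy=-19.949
  bounce: vy ← 0.57·19.949 = 11.371
Arc 2: start y=0.000, vy=11.371 → t=2.274, apex=6.465, x_land=18.526, impact vy=-11.371
  bounce: vy ← 0.57·11.371 = 6.481
Arc 3: start y=0.000, vy=6.481 → t=1.296, apex=2.100, x_land=23.348, impact vy=-6.481
  bounce: vy ← 0.57·6.481 = 3.694
Arc 4: start y=0.000, vy=3.694 → t=0.739, apex=0.682, x_land=26.096, impact vy=-3.694
  bounce: vy ← 0.57·3.694 = 2.106
Arc 5: start y=0.000, vy=2.106 → t=0.421, apex=0.222, x_land=27.663, impact vy=-2.106
  bounce: vy ← 0.57·2.106 = 1.200
Arc 6: start y=0.000, vy=1.200 → t=0.240, apex=0.072, x_land=28.556, impact vy=-1.200
  bounce: vy ← 0.57·1.200 = 0.684

1 2.706 19.898 10.066
2 2.274 6.465 18.526
3 1.296 2.100 23.348
4 0.739 0.682 26.096
5 0.421 0.222 27.663
6 0.240 0.072 28.556
final: 28.556 0.684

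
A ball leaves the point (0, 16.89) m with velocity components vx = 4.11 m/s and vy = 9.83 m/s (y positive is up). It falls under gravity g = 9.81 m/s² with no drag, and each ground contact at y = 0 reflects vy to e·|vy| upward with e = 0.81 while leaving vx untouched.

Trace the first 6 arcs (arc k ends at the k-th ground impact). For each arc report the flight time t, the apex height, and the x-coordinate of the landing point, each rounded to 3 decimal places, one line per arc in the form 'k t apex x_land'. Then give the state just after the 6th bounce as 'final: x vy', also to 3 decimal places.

Arc 1: start y=16.890, vy=9.830 → t=3.111, apex=21.815, x_land=12.786, impact vy=-20.688
  bounce: vy ← 0.81·20.688 = 16.758
Arc 2: start y=0.000, vy=16.758 → t=3.416, apex=14.313, x_land=26.828, impact vy=-16.758
  bounce: vy ← 0.81·16.758 = 13.574
Arc 3: start y=0.000, vy=13.574 → t=2.767, apex=9.391, x_land=38.201, impact vy=-13.574
  bounce: vy ← 0.81·13.574 = 10.995
Arc 4: start y=0.000, vy=10.995 → t=2.242, apex=6.161, x_land=47.414, impact vy=-10.995
  bounce: vy ← 0.81·10.995 = 8.906
Arc 5: start y=0.000, vy=8.906 → t=1.816, apex=4.042, x_land=54.876, impact vy=-8.906
  bounce: vy ← 0.81·8.906 = 7.214
Arc 6: start y=0.000, vy=7.214 → t=1.471, apex=2.652, x_land=60.921, impact vy=-7.214
  bounce: vy ← 0.81·7.214 = 5.843

1 3.111 21.815 12.786
2 3.416 14.313 26.828
3 2.767 9.391 38.201
4 2.242 6.161 47.414
5 1.816 4.042 54.876
6 1.471 2.652 60.921
final: 60.921 5.843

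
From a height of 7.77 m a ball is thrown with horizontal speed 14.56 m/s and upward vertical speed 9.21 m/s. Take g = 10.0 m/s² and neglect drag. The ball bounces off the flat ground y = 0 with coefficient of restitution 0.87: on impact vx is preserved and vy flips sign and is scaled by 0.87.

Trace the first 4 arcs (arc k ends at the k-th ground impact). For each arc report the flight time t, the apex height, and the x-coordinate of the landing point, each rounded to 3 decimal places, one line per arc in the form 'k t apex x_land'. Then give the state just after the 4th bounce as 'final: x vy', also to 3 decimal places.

1 2.471 12.011 35.977
2 2.697 9.091 75.243
3 2.346 6.881 109.404
4 2.041 5.208 139.125
final: 139.125 8.879

Arc 1: start y=7.770, vy=9.210 → t=2.471, apex=12.011, x_land=35.977, impact vy=-15.499
  bounce: vy ← 0.87·15.499 = 13.484
Arc 2: start y=0.000, vy=13.484 → t=2.697, apex=9.091, x_land=75.243, impact vy=-13.484
  bounce: vy ← 0.87·13.484 = 11.731
Arc 3: start y=0.000, vy=11.731 → t=2.346, apex=6.881, x_land=109.404, impact vy=-11.731
  bounce: vy ← 0.87·11.731 = 10.206
Arc 4: start y=0.000, vy=10.206 → t=2.041, apex=5.208, x_land=139.125, impact vy=-10.206
  bounce: vy ← 0.87·10.206 = 8.879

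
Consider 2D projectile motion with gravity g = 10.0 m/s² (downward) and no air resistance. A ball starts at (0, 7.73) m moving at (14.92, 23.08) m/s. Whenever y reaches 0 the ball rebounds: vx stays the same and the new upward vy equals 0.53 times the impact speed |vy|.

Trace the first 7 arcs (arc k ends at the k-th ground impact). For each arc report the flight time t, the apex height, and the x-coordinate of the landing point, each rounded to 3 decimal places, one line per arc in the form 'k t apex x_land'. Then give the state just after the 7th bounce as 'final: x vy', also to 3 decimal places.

1 4.930 34.364 73.550
2 2.779 9.653 115.011
3 1.473 2.712 136.986
4 0.781 0.762 148.632
5 0.414 0.214 154.805
6 0.219 0.060 158.076
7 0.116 0.017 159.810
final: 159.810 0.308

Arc 1: start y=7.730, vy=23.080 → t=4.930, apex=34.364, x_land=73.550, impact vy=-26.216
  bounce: vy ← 0.53·26.216 = 13.895
Arc 2: start y=0.000, vy=13.895 → t=2.779, apex=9.653, x_land=115.011, impact vy=-13.895
  bounce: vy ← 0.53·13.895 = 7.364
Arc 3: start y=0.000, vy=7.364 → t=1.473, apex=2.712, x_land=136.986, impact vy=-7.364
  bounce: vy ← 0.53·7.364 = 3.903
Arc 4: start y=0.000, vy=3.903 → t=0.781, apex=0.762, x_land=148.632, impact vy=-3.903
  bounce: vy ← 0.53·3.903 = 2.069
Arc 5: start y=0.000, vy=2.069 → t=0.414, apex=0.214, x_land=154.805, impact vy=-2.069
  bounce: vy ← 0.53·2.069 = 1.096
Arc 6: start y=0.000, vy=1.096 → t=0.219, apex=0.060, x_land=158.076, impact vy=-1.096
  bounce: vy ← 0.53·1.096 = 0.581
Arc 7: start y=0.000, vy=0.581 → t=0.116, apex=0.017, x_land=159.810, impact vy=-0.581
  bounce: vy ← 0.53·0.581 = 0.308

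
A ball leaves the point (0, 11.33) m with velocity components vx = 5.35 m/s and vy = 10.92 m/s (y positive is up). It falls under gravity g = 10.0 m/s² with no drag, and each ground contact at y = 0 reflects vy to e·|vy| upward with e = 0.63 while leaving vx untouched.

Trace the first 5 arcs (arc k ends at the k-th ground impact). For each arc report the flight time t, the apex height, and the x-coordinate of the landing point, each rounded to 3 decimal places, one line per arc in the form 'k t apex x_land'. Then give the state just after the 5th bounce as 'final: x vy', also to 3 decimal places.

1 2.952 17.292 15.792
2 2.343 6.863 28.328
3 1.476 2.724 36.226
4 0.930 1.081 41.201
5 0.586 0.429 44.336
final: 44.336 1.846

Arc 1: start y=11.330, vy=10.920 → t=2.952, apex=17.292, x_land=15.792, impact vy=-18.597
  bounce: vy ← 0.63·18.597 = 11.716
Arc 2: start y=0.000, vy=11.716 → t=2.343, apex=6.863, x_land=28.328, impact vy=-11.716
  bounce: vy ← 0.63·11.716 = 7.381
Arc 3: start y=0.000, vy=7.381 → t=1.476, apex=2.724, x_land=36.226, impact vy=-7.381
  bounce: vy ← 0.63·7.381 = 4.650
Arc 4: start y=0.000, vy=4.650 → t=0.930, apex=1.081, x_land=41.201, impact vy=-4.650
  bounce: vy ← 0.63·4.650 = 2.930
Arc 5: start y=0.000, vy=2.930 → t=0.586, apex=0.429, x_land=44.336, impact vy=-2.930
  bounce: vy ← 0.63·2.930 = 1.846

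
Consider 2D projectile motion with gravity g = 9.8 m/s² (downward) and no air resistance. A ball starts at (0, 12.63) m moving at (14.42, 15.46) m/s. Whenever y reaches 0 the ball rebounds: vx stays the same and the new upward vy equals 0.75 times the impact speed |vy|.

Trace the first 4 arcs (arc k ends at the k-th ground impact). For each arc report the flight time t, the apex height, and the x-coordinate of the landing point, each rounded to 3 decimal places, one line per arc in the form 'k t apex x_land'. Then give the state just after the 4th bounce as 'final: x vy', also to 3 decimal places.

1 3.828 24.824 55.205
2 3.376 13.964 103.891
3 2.532 7.855 140.405
4 1.899 4.418 167.790
final: 167.790 6.979

Arc 1: start y=12.630, vy=15.460 → t=3.828, apex=24.824, x_land=55.205, impact vy=-22.058
  bounce: vy ← 0.75·22.058 = 16.544
Arc 2: start y=0.000, vy=16.544 → t=3.376, apex=13.964, x_land=103.891, impact vy=-16.544
  bounce: vy ← 0.75·16.544 = 12.408
Arc 3: start y=0.000, vy=12.408 → t=2.532, apex=7.855, x_land=140.405, impact vy=-12.408
  bounce: vy ← 0.75·12.408 = 9.306
Arc 4: start y=0.000, vy=9.306 → t=1.899, apex=4.418, x_land=167.790, impact vy=-9.306
  bounce: vy ← 0.75·9.306 = 6.979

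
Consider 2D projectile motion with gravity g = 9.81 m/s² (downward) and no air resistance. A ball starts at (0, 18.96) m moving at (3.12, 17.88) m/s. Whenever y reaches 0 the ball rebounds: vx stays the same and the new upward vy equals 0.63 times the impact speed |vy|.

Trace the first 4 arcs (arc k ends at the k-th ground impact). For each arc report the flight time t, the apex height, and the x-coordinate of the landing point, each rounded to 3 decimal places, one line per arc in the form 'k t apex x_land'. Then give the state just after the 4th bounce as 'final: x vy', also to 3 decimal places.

1 4.504 35.254 14.051
2 3.378 13.992 24.590
3 2.128 5.554 31.230
4 1.341 2.204 35.413
final: 35.413 4.143

Arc 1: start y=18.960, vy=17.880 → t=4.504, apex=35.254, x_land=14.051, impact vy=-26.300
  bounce: vy ← 0.63·26.300 = 16.569
Arc 2: start y=0.000, vy=16.569 → t=3.378, apex=13.992, x_land=24.590, impact vy=-16.569
  bounce: vy ← 0.63·16.569 = 10.438
Arc 3: start y=0.000, vy=10.438 → t=2.128, apex=5.554, x_land=31.230, impact vy=-10.438
  bounce: vy ← 0.63·10.438 = 6.576
Arc 4: start y=0.000, vy=6.576 → t=1.341, apex=2.204, x_land=35.413, impact vy=-6.576
  bounce: vy ← 0.63·6.576 = 4.143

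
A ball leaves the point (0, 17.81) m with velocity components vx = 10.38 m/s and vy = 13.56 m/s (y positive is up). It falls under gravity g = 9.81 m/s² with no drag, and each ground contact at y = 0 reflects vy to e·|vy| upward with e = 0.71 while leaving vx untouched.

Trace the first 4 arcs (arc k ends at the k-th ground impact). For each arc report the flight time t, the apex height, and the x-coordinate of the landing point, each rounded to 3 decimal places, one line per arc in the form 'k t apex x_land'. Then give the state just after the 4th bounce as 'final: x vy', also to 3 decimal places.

1 3.736 27.182 38.783
2 3.343 13.702 73.481
3 2.373 6.907 98.117
4 1.685 3.482 115.608
final: 115.608 5.868

Arc 1: start y=17.810, vy=13.560 → t=3.736, apex=27.182, x_land=38.783, impact vy=-23.093
  bounce: vy ← 0.71·23.093 = 16.396
Arc 2: start y=0.000, vy=16.396 → t=3.343, apex=13.702, x_land=73.481, impact vy=-16.396
  bounce: vy ← 0.71·16.396 = 11.641
Arc 3: start y=0.000, vy=11.641 → t=2.373, apex=6.907, x_land=98.117, impact vy=-11.641
  bounce: vy ← 0.71·11.641 = 8.265
Arc 4: start y=0.000, vy=8.265 → t=1.685, apex=3.482, x_land=115.608, impact vy=-8.265
  bounce: vy ← 0.71·8.265 = 5.868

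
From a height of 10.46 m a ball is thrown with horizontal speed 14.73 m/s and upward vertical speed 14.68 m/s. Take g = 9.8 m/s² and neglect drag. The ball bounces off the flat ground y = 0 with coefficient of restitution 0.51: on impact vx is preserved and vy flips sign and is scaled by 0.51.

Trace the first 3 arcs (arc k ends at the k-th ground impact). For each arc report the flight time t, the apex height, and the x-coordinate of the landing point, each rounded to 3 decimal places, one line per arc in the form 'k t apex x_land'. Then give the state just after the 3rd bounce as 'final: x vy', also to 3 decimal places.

1 3.590 21.455 52.888
2 2.134 5.580 84.327
3 1.089 1.451 100.360
final: 100.360 2.720

Arc 1: start y=10.460, vy=14.680 → t=3.590, apex=21.455, x_land=52.888, impact vy=-20.507
  bounce: vy ← 0.51·20.507 = 10.458
Arc 2: start y=0.000, vy=10.458 → t=2.134, apex=5.580, x_land=84.327, impact vy=-10.458
  bounce: vy ← 0.51·10.458 = 5.334
Arc 3: start y=0.000, vy=5.334 → t=1.089, apex=1.451, x_land=100.360, impact vy=-5.334
  bounce: vy ← 0.51·5.334 = 2.720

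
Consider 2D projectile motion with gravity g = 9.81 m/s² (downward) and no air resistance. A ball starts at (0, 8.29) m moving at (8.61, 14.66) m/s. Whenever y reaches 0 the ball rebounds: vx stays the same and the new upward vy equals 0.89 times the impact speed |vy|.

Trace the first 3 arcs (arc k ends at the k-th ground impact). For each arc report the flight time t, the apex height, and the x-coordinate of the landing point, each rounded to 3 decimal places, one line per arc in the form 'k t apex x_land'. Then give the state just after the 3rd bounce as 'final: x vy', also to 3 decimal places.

Arc 1: start y=8.290, vy=14.660 → t=3.475, apex=19.244, x_land=29.921, impact vy=-19.431
  bounce: vy ← 0.89·19.431 = 17.294
Arc 2: start y=0.000, vy=17.294 → t=3.526, apex=15.243, x_land=60.277, impact vy=-17.294
  bounce: vy ← 0.89·17.294 = 15.391
Arc 3: start y=0.000, vy=15.391 → t=3.138, apex=12.074, x_land=87.294, impact vy=-15.391
  bounce: vy ← 0.89·15.391 = 13.698

1 3.475 19.244 29.921
2 3.526 15.243 60.277
3 3.138 12.074 87.294
final: 87.294 13.698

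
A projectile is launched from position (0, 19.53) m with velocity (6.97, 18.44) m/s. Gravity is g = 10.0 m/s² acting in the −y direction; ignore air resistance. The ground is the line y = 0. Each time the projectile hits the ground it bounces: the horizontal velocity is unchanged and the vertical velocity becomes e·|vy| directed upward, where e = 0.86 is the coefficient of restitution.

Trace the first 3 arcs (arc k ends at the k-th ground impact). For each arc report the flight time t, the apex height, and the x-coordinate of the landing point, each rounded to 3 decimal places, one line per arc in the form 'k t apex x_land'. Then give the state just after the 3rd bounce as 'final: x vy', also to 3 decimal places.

Arc 1: start y=19.530, vy=18.440 → t=4.547, apex=36.532, x_land=31.693, impact vy=-27.030
  bounce: vy ← 0.86·27.030 = 23.246
Arc 2: start y=0.000, vy=23.246 → t=4.649, apex=27.019, x_land=64.098, impact vy=-23.246
  bounce: vy ← 0.86·23.246 = 19.992
Arc 3: start y=0.000, vy=19.992 → t=3.998, apex=19.983, x_land=91.966, impact vy=-19.992
  bounce: vy ← 0.86·19.992 = 17.193

1 4.547 36.532 31.693
2 4.649 27.019 64.098
3 3.998 19.983 91.966
final: 91.966 17.193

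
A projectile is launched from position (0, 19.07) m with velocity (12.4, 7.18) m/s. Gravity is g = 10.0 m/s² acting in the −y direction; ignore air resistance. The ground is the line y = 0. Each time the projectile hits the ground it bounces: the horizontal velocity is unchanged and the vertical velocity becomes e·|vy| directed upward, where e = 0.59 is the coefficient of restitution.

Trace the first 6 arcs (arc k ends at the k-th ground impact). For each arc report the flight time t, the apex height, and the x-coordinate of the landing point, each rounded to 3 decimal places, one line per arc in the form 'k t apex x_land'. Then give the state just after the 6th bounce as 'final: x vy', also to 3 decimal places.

1 2.799 21.648 34.705
2 2.455 7.536 65.150
3 1.449 2.623 83.113
4 0.855 0.913 93.711
5 0.504 0.318 99.964
6 0.298 0.111 103.653
final: 103.653 0.878

Arc 1: start y=19.070, vy=7.180 → t=2.799, apex=21.648, x_land=34.705, impact vy=-20.808
  bounce: vy ← 0.59·20.808 = 12.276
Arc 2: start y=0.000, vy=12.276 → t=2.455, apex=7.536, x_land=65.150, impact vy=-12.276
  bounce: vy ← 0.59·12.276 = 7.243
Arc 3: start y=0.000, vy=7.243 → t=1.449, apex=2.623, x_land=83.113, impact vy=-7.243
  bounce: vy ← 0.59·7.243 = 4.273
Arc 4: start y=0.000, vy=4.273 → t=0.855, apex=0.913, x_land=93.711, impact vy=-4.273
  bounce: vy ← 0.59·4.273 = 2.521
Arc 5: start y=0.000, vy=2.521 → t=0.504, apex=0.318, x_land=99.964, impact vy=-2.521
  bounce: vy ← 0.59·2.521 = 1.488
Arc 6: start y=0.000, vy=1.488 → t=0.298, apex=0.111, x_land=103.653, impact vy=-1.488
  bounce: vy ← 0.59·1.488 = 0.878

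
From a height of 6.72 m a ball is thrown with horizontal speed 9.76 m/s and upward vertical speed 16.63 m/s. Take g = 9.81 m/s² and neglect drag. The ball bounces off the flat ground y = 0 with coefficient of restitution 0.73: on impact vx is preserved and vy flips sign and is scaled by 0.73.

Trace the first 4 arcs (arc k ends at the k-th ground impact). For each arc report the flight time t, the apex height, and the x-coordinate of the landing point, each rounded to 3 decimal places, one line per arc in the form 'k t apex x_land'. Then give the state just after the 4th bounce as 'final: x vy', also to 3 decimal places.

1 3.755 20.816 36.651
2 3.008 11.093 66.006
3 2.196 5.911 87.435
4 1.603 3.150 103.078
final: 103.078 5.739

Arc 1: start y=6.720, vy=16.630 → t=3.755, apex=20.816, x_land=36.651, impact vy=-20.209
  bounce: vy ← 0.73·20.209 = 14.753
Arc 2: start y=0.000, vy=14.753 → t=3.008, apex=11.093, x_land=66.006, impact vy=-14.753
  bounce: vy ← 0.73·14.753 = 10.769
Arc 3: start y=0.000, vy=10.769 → t=2.196, apex=5.911, x_land=87.435, impact vy=-10.769
  bounce: vy ← 0.73·10.769 = 7.862
Arc 4: start y=0.000, vy=7.862 → t=1.603, apex=3.150, x_land=103.078, impact vy=-7.862
  bounce: vy ← 0.73·7.862 = 5.739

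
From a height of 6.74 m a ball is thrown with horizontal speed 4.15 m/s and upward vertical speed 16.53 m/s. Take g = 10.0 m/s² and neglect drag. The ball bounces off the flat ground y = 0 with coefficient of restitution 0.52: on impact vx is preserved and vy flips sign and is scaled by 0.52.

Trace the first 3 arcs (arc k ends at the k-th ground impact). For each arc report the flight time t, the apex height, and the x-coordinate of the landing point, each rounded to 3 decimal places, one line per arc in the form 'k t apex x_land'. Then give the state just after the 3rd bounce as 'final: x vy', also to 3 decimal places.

1 3.673 20.402 15.243
2 2.101 5.517 23.961
3 1.092 1.492 28.495
final: 28.495 2.840

Arc 1: start y=6.740, vy=16.530 → t=3.673, apex=20.402, x_land=15.243, impact vy=-20.200
  bounce: vy ← 0.52·20.200 = 10.504
Arc 2: start y=0.000, vy=10.504 → t=2.101, apex=5.517, x_land=23.961, impact vy=-10.504
  bounce: vy ← 0.52·10.504 = 5.462
Arc 3: start y=0.000, vy=5.462 → t=1.092, apex=1.492, x_land=28.495, impact vy=-5.462
  bounce: vy ← 0.52·5.462 = 2.840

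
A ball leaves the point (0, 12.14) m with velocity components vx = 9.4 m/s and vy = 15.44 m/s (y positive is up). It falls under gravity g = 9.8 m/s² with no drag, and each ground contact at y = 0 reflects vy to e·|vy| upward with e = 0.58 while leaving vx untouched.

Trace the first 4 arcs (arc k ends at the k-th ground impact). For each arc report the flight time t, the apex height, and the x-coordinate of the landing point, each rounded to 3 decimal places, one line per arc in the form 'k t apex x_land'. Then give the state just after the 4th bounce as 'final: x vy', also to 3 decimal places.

1 3.803 24.303 35.744
2 2.583 8.176 60.028
3 1.498 2.750 74.113
4 0.869 0.925 82.282
final: 82.282 2.470

Arc 1: start y=12.140, vy=15.440 → t=3.803, apex=24.303, x_land=35.744, impact vy=-21.825
  bounce: vy ← 0.58·21.825 = 12.659
Arc 2: start y=0.000, vy=12.659 → t=2.583, apex=8.176, x_land=60.028, impact vy=-12.659
  bounce: vy ← 0.58·12.659 = 7.342
Arc 3: start y=0.000, vy=7.342 → t=1.498, apex=2.750, x_land=74.113, impact vy=-7.342
  bounce: vy ← 0.58·7.342 = 4.258
Arc 4: start y=0.000, vy=4.258 → t=0.869, apex=0.925, x_land=82.282, impact vy=-4.258
  bounce: vy ← 0.58·4.258 = 2.470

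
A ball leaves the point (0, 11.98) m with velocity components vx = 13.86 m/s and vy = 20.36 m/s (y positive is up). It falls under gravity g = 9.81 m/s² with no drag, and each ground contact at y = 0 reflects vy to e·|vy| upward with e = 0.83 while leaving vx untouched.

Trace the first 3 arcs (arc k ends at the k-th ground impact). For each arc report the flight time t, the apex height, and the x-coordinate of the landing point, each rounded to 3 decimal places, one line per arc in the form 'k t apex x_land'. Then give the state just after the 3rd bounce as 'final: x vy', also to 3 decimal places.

1 4.673 33.108 64.774
2 4.313 22.808 124.549
3 3.580 15.712 174.162
final: 174.162 14.573

Arc 1: start y=11.980, vy=20.360 → t=4.673, apex=33.108, x_land=64.774, impact vy=-25.487
  bounce: vy ← 0.83·25.487 = 21.154
Arc 2: start y=0.000, vy=21.154 → t=4.313, apex=22.808, x_land=124.549, impact vy=-21.154
  bounce: vy ← 0.83·21.154 = 17.558
Arc 3: start y=0.000, vy=17.558 → t=3.580, apex=15.712, x_land=174.162, impact vy=-17.558
  bounce: vy ← 0.83·17.558 = 14.573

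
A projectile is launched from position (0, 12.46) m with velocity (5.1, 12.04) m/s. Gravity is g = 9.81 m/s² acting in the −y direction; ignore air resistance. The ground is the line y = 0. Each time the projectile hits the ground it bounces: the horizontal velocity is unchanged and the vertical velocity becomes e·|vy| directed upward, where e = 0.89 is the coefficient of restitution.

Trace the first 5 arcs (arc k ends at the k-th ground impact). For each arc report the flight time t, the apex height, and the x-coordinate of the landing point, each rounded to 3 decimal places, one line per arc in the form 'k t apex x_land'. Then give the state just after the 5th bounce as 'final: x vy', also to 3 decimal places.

1 3.239 19.848 16.519
2 3.581 15.722 34.780
3 3.187 12.453 51.033
4 2.836 9.864 65.497
5 2.524 7.814 78.371
final: 78.371 11.020

Arc 1: start y=12.460, vy=12.040 → t=3.239, apex=19.848, x_land=16.519, impact vy=-19.734
  bounce: vy ← 0.89·19.734 = 17.563
Arc 2: start y=0.000, vy=17.563 → t=3.581, apex=15.722, x_land=34.780, impact vy=-17.563
  bounce: vy ← 0.89·17.563 = 15.631
Arc 3: start y=0.000, vy=15.631 → t=3.187, apex=12.453, x_land=51.033, impact vy=-15.631
  bounce: vy ← 0.89·15.631 = 13.912
Arc 4: start y=0.000, vy=13.912 → t=2.836, apex=9.864, x_land=65.497, impact vy=-13.912
  bounce: vy ← 0.89·13.912 = 12.381
Arc 5: start y=0.000, vy=12.381 → t=2.524, apex=7.814, x_land=78.371, impact vy=-12.381
  bounce: vy ← 0.89·12.381 = 11.020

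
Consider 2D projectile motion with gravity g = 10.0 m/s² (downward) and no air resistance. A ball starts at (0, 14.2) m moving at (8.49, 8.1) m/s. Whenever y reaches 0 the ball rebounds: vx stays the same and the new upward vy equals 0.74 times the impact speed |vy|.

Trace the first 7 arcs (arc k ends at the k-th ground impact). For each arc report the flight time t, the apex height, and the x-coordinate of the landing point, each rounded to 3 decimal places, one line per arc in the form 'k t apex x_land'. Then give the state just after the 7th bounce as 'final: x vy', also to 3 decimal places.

Arc 1: start y=14.200, vy=8.100 → t=2.680, apex=17.480, x_land=22.751, impact vy=-18.698
  bounce: vy ← 0.74·18.698 = 13.836
Arc 2: start y=0.000, vy=13.836 → t=2.767, apex=9.572, x_land=46.246, impact vy=-13.836
  bounce: vy ← 0.74·13.836 = 10.239
Arc 3: start y=0.000, vy=10.239 → t=2.048, apex=5.242, x_land=63.631, impact vy=-10.239
  bounce: vy ← 0.74·10.239 = 7.577
Arc 4: start y=0.000, vy=7.577 → t=1.515, apex=2.870, x_land=76.497, impact vy=-7.577
  bounce: vy ← 0.74·7.577 = 5.607
Arc 5: start y=0.000, vy=5.607 → t=1.121, apex=1.572, x_land=86.017, impact vy=-5.607
  bounce: vy ← 0.74·5.607 = 4.149
Arc 6: start y=0.000, vy=4.149 → t=0.830, apex=0.861, x_land=93.062, impact vy=-4.149
  bounce: vy ← 0.74·4.149 = 3.070
Arc 7: start y=0.000, vy=3.070 → t=0.614, apex=0.471, x_land=98.276, impact vy=-3.070
  bounce: vy ← 0.74·3.070 = 2.272

1 2.680 17.480 22.751
2 2.767 9.572 46.246
3 2.048 5.242 63.631
4 1.515 2.870 76.497
5 1.121 1.572 86.017
6 0.830 0.861 93.062
7 0.614 0.471 98.276
final: 98.276 2.272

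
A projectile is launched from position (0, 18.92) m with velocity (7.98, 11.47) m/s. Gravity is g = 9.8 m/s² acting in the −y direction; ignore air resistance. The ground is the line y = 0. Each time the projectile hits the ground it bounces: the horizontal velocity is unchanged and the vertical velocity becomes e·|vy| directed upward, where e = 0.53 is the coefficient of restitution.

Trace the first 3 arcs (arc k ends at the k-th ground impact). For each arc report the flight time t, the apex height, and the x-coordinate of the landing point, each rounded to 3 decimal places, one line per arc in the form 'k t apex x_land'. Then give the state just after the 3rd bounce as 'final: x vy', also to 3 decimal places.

Arc 1: start y=18.920, vy=11.470 → t=3.458, apex=25.632, x_land=27.591, impact vy=-22.414
  bounce: vy ← 0.53·22.414 = 11.879
Arc 2: start y=0.000, vy=11.879 → t=2.424, apex=7.200, x_land=46.938, impact vy=-11.879
  bounce: vy ← 0.53·11.879 = 6.296
Arc 3: start y=0.000, vy=6.296 → t=1.285, apex=2.023, x_land=57.192, impact vy=-6.296
  bounce: vy ← 0.53·6.296 = 3.337

1 3.458 25.632 27.591
2 2.424 7.200 46.938
3 1.285 2.023 57.192
final: 57.192 3.337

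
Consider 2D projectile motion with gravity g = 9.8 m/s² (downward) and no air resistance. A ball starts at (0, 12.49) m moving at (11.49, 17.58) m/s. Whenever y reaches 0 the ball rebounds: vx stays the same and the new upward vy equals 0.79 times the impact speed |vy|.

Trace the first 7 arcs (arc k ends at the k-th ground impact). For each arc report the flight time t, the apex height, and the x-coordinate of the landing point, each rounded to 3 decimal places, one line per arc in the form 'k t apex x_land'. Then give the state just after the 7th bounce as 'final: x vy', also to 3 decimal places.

1 4.195 28.258 48.204
2 3.794 17.636 91.801
3 2.997 11.007 126.242
4 2.368 6.869 153.451
5 1.871 4.287 174.945
6 1.478 2.676 191.926
7 1.168 1.670 205.341
final: 205.341 4.519

Arc 1: start y=12.490, vy=17.580 → t=4.195, apex=28.258, x_land=48.204, impact vy=-23.534
  bounce: vy ← 0.79·23.534 = 18.592
Arc 2: start y=0.000, vy=18.592 → t=3.794, apex=17.636, x_land=91.801, impact vy=-18.592
  bounce: vy ← 0.79·18.592 = 14.688
Arc 3: start y=0.000, vy=14.688 → t=2.997, apex=11.007, x_land=126.242, impact vy=-14.688
  bounce: vy ← 0.79·14.688 = 11.603
Arc 4: start y=0.000, vy=11.603 → t=2.368, apex=6.869, x_land=153.451, impact vy=-11.603
  bounce: vy ← 0.79·11.603 = 9.167
Arc 5: start y=0.000, vy=9.167 → t=1.871, apex=4.287, x_land=174.945, impact vy=-9.167
  bounce: vy ← 0.79·9.167 = 7.242
Arc 6: start y=0.000, vy=7.242 → t=1.478, apex=2.676, x_land=191.926, impact vy=-7.242
  bounce: vy ← 0.79·7.242 = 5.721
Arc 7: start y=0.000, vy=5.721 → t=1.168, apex=1.670, x_land=205.341, impact vy=-5.721
  bounce: vy ← 0.79·5.721 = 4.519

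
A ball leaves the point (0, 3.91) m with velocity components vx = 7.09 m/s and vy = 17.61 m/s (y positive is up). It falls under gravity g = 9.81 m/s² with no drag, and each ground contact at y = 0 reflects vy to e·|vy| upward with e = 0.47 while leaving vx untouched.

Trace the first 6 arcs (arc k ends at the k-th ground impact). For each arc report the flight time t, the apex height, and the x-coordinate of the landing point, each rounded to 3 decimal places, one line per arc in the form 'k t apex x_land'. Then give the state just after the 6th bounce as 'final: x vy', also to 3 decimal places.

1 3.800 19.716 26.942
2 1.885 4.355 40.304
3 0.886 0.962 46.584
4 0.416 0.213 49.535
5 0.196 0.047 50.923
6 0.092 0.010 51.575
final: 51.575 0.212

Arc 1: start y=3.910, vy=17.610 → t=3.800, apex=19.716, x_land=26.942, impact vy=-19.668
  bounce: vy ← 0.47·19.668 = 9.244
Arc 2: start y=0.000, vy=9.244 → t=1.885, apex=4.355, x_land=40.304, impact vy=-9.244
  bounce: vy ← 0.47·9.244 = 4.345
Arc 3: start y=0.000, vy=4.345 → t=0.886, apex=0.962, x_land=46.584, impact vy=-4.345
  bounce: vy ← 0.47·4.345 = 2.042
Arc 4: start y=0.000, vy=2.042 → t=0.416, apex=0.213, x_land=49.535, impact vy=-2.042
  bounce: vy ← 0.47·2.042 = 0.960
Arc 5: start y=0.000, vy=0.960 → t=0.196, apex=0.047, x_land=50.923, impact vy=-0.960
  bounce: vy ← 0.47·0.960 = 0.451
Arc 6: start y=0.000, vy=0.451 → t=0.092, apex=0.010, x_land=51.575, impact vy=-0.451
  bounce: vy ← 0.47·0.451 = 0.212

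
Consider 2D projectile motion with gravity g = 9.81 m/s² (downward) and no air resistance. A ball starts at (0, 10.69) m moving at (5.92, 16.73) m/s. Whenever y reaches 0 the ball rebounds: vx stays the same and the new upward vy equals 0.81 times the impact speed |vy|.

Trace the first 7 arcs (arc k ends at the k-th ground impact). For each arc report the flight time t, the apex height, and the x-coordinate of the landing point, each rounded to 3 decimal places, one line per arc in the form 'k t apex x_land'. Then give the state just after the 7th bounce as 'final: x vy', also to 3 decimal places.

1 3.961 24.956 23.449
2 3.654 16.373 45.082
3 2.960 10.743 62.604
4 2.397 7.048 76.797
5 1.942 4.624 88.293
6 1.573 3.034 97.605
7 1.274 1.991 105.148
final: 105.148 5.062

Arc 1: start y=10.690, vy=16.730 → t=3.961, apex=24.956, x_land=23.449, impact vy=-22.128
  bounce: vy ← 0.81·22.128 = 17.923
Arc 2: start y=0.000, vy=17.923 → t=3.654, apex=16.373, x_land=45.082, impact vy=-17.923
  bounce: vy ← 0.81·17.923 = 14.518
Arc 3: start y=0.000, vy=14.518 → t=2.960, apex=10.743, x_land=62.604, impact vy=-14.518
  bounce: vy ← 0.81·14.518 = 11.760
Arc 4: start y=0.000, vy=11.760 → t=2.397, apex=7.048, x_land=76.797, impact vy=-11.760
  bounce: vy ← 0.81·11.760 = 9.525
Arc 5: start y=0.000, vy=9.525 → t=1.942, apex=4.624, x_land=88.293, impact vy=-9.525
  bounce: vy ← 0.81·9.525 = 7.715
Arc 6: start y=0.000, vy=7.715 → t=1.573, apex=3.034, x_land=97.605, impact vy=-7.715
  bounce: vy ← 0.81·7.715 = 6.249
Arc 7: start y=0.000, vy=6.249 → t=1.274, apex=1.991, x_land=105.148, impact vy=-6.249
  bounce: vy ← 0.81·6.249 = 5.062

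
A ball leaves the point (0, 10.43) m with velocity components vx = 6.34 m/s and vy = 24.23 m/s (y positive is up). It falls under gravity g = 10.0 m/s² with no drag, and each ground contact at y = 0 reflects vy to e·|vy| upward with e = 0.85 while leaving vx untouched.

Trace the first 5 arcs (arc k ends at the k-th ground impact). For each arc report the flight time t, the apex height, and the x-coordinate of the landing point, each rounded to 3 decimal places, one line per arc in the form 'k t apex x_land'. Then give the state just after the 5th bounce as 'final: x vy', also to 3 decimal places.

1 5.244 39.785 33.246
2 4.795 28.744 63.648
3 4.076 20.768 89.491
4 3.465 15.005 111.456
5 2.945 10.841 130.127
final: 130.127 12.516

Arc 1: start y=10.430, vy=24.230 → t=5.244, apex=39.785, x_land=33.246, impact vy=-28.208
  bounce: vy ← 0.85·28.208 = 23.977
Arc 2: start y=0.000, vy=23.977 → t=4.795, apex=28.744, x_land=63.648, impact vy=-23.977
  bounce: vy ← 0.85·23.977 = 20.380
Arc 3: start y=0.000, vy=20.380 → t=4.076, apex=20.768, x_land=89.491, impact vy=-20.380
  bounce: vy ← 0.85·20.380 = 17.323
Arc 4: start y=0.000, vy=17.323 → t=3.465, apex=15.005, x_land=111.456, impact vy=-17.323
  bounce: vy ← 0.85·17.323 = 14.725
Arc 5: start y=0.000, vy=14.725 → t=2.945, apex=10.841, x_land=130.127, impact vy=-14.725
  bounce: vy ← 0.85·14.725 = 12.516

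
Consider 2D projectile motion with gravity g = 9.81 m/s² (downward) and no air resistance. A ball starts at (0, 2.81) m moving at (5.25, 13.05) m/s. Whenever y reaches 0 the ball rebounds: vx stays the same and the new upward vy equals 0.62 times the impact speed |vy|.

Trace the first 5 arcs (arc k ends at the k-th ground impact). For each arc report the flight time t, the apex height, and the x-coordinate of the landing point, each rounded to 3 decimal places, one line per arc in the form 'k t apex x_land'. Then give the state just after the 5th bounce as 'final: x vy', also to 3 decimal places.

Arc 1: start y=2.810, vy=13.050 → t=2.861, apex=11.490, x_land=15.019, impact vy=-15.014
  bounce: vy ← 0.62·15.014 = 9.309
Arc 2: start y=0.000, vy=9.309 → t=1.898, apex=4.417, x_land=24.983, impact vy=-9.309
  bounce: vy ← 0.62·9.309 = 5.772
Arc 3: start y=0.000, vy=5.772 → t=1.177, apex=1.698, x_land=31.160, impact vy=-5.772
  bounce: vy ← 0.62·5.772 = 3.578
Arc 4: start y=0.000, vy=3.578 → t=0.730, apex=0.653, x_land=34.991, impact vy=-3.578
  bounce: vy ← 0.62·3.578 = 2.219
Arc 5: start y=0.000, vy=2.219 → t=0.452, apex=0.251, x_land=37.365, impact vy=-2.219
  bounce: vy ← 0.62·2.219 = 1.376

1 2.861 11.490 15.019
2 1.898 4.417 24.983
3 1.177 1.698 31.160
4 0.730 0.653 34.991
5 0.452 0.251 37.365
final: 37.365 1.376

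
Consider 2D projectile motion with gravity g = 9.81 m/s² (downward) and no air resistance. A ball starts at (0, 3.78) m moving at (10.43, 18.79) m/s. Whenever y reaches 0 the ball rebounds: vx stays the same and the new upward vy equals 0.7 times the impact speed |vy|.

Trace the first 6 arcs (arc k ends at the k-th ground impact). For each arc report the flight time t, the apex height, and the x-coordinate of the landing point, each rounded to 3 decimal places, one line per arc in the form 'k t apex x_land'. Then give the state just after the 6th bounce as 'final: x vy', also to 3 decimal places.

1 4.022 21.775 41.953
2 2.950 10.670 72.720
3 2.065 5.228 94.256
4 1.445 2.562 109.331
5 1.012 1.255 119.884
6 0.708 0.615 127.271
final: 127.271 2.432

Arc 1: start y=3.780, vy=18.790 → t=4.022, apex=21.775, x_land=41.953, impact vy=-20.669
  bounce: vy ← 0.7·20.669 = 14.469
Arc 2: start y=0.000, vy=14.469 → t=2.950, apex=10.670, x_land=72.720, impact vy=-14.469
  bounce: vy ← 0.7·14.469 = 10.128
Arc 3: start y=0.000, vy=10.128 → t=2.065, apex=5.228, x_land=94.256, impact vy=-10.128
  bounce: vy ← 0.7·10.128 = 7.090
Arc 4: start y=0.000, vy=7.090 → t=1.445, apex=2.562, x_land=109.331, impact vy=-7.090
  bounce: vy ← 0.7·7.090 = 4.963
Arc 5: start y=0.000, vy=4.963 → t=1.012, apex=1.255, x_land=119.884, impact vy=-4.963
  bounce: vy ← 0.7·4.963 = 3.474
Arc 6: start y=0.000, vy=3.474 → t=0.708, apex=0.615, x_land=127.271, impact vy=-3.474
  bounce: vy ← 0.7·3.474 = 2.432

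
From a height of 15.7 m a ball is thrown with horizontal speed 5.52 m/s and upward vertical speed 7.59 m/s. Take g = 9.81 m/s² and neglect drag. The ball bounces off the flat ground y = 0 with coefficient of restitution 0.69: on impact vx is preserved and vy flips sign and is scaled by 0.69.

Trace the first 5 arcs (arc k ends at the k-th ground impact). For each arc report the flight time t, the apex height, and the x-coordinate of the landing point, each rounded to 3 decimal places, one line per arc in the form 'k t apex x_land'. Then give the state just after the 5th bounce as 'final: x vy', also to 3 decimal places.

1 2.723 18.636 15.030
2 2.690 8.873 29.879
3 1.856 4.224 40.124
4 1.281 2.011 47.193
5 0.884 0.958 52.071
final: 52.071 2.991

Arc 1: start y=15.700, vy=7.590 → t=2.723, apex=18.636, x_land=15.030, impact vy=-19.122
  bounce: vy ← 0.69·19.122 = 13.194
Arc 2: start y=0.000, vy=13.194 → t=2.690, apex=8.873, x_land=29.879, impact vy=-13.194
  bounce: vy ← 0.69·13.194 = 9.104
Arc 3: start y=0.000, vy=9.104 → t=1.856, apex=4.224, x_land=40.124, impact vy=-9.104
  bounce: vy ← 0.69·9.104 = 6.282
Arc 4: start y=0.000, vy=6.282 → t=1.281, apex=2.011, x_land=47.193, impact vy=-6.282
  bounce: vy ← 0.69·6.282 = 4.334
Arc 5: start y=0.000, vy=4.334 → t=0.884, apex=0.958, x_land=52.071, impact vy=-4.334
  bounce: vy ← 0.69·4.334 = 2.991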